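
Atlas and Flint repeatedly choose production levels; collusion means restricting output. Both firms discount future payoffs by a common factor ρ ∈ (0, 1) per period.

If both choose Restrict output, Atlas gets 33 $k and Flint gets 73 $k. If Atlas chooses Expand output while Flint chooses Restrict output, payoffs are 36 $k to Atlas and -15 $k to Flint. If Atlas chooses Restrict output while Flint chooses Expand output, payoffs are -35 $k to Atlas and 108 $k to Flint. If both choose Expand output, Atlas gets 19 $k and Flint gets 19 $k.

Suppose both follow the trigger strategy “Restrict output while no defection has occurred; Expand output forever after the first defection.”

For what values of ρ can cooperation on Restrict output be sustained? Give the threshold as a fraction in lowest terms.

35/89

For Atlas: deviation gain 36−33 = 3, per-period punishment loss 33−19 = 14. IC gives ρ ≥ 3/17.
For Flint: gain 35, loss 54 per period, so ρ ≥ 35/89.
The tighter constraint is Flint's, so cooperation needs ρ ≥ 35/89.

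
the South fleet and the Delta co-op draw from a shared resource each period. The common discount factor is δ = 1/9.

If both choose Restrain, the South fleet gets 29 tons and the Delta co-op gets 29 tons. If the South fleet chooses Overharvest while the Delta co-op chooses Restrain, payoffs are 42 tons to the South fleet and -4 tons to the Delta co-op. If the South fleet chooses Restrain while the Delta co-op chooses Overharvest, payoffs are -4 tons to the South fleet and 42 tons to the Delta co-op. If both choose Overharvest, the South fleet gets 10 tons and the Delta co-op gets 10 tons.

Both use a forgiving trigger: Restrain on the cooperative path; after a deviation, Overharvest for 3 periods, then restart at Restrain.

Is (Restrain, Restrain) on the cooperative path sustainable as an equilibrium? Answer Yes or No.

No

Comparing payoff streams over the 4 periods until play realigns: cooperate → 29(1+δ+…+δ^3); deviate → 42 + 10(δ+…+δ^3).
Cooperation is sustained iff (29−10)(δ+…+δ^3) ≥ 42−29.
δ+…+δ^3 = 1/9·(1−(1/9)^3)/(1−1/9) = 0.1248, and (42−29)/(29−10) = 0.6842.
0.1248 < 0.6842, so cooperation is not sustainable.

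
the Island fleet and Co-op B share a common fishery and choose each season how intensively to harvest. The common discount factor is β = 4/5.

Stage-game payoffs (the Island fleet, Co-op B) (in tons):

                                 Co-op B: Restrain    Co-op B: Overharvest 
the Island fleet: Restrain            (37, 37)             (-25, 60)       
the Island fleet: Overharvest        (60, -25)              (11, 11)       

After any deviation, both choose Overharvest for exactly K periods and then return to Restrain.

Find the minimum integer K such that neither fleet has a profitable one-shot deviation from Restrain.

2

No profitable deviation requires (37−11)(β+…+β^K) ≥ 60−37, i.e. β+…+β^K ≥ 23/26 ≈ 0.8846.
With β = 4/5, the partial sums are K=1: 0.8000, K=2: 1.4400.
K = 2 is the first length at which the sum reaches 0.8846.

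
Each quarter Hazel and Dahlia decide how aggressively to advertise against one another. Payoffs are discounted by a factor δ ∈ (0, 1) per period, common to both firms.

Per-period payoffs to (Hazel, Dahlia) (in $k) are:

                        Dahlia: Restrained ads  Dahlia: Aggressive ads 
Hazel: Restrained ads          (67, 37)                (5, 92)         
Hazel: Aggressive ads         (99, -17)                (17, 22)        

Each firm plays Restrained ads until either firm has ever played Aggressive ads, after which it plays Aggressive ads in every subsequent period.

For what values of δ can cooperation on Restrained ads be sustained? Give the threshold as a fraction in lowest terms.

11/14

Hazel: cooperation gives 67 each period; deviation gives 99 once then 17 forever.
  67/(1−δ) ≥ 99 + 17δ/(1−δ) ⇒ δ ≥ 32/82 = 16/41.
Dahlia: cooperation gives 37 each period; deviation gives 92 once then 22 forever.
  δ ≥ 55/70 = 11/14.
Both must hold, so the binding constraint is Dahlia's: δ ≥ 11/14.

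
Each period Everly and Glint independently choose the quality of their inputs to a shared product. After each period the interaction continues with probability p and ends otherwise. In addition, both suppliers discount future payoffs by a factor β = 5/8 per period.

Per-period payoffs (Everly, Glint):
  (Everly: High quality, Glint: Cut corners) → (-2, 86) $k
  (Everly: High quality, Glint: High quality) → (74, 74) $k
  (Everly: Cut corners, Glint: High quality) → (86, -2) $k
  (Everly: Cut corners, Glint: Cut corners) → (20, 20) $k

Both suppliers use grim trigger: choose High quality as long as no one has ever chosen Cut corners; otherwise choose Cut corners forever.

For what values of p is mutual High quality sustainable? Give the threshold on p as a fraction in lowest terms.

16/55

With continuation probability p and discount β, the effective per-period discount factor is βp.
Grim-trigger IC: βp ≥ (86−74)/(86−20) = 2/11.
So p ≥ (2/11)/(5/8) = 16/55.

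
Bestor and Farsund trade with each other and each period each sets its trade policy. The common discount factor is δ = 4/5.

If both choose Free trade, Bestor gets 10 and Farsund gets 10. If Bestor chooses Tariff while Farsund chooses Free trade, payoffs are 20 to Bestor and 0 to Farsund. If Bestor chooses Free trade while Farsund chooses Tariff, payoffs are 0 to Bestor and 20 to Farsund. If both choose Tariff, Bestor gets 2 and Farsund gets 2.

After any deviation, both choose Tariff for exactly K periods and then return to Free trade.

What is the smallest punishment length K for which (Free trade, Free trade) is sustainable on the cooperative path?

2

Need Σ_{k=1}^{K} δ^k ≥ (20−10)/(10−2) = 1.2500 at δ = 4/5.
At K = 1 the sum is 0.8000 < 1.2500; at K = 2 it is 1.4400 ≥ 1.2500.
So the minimum punishment length is K = 2.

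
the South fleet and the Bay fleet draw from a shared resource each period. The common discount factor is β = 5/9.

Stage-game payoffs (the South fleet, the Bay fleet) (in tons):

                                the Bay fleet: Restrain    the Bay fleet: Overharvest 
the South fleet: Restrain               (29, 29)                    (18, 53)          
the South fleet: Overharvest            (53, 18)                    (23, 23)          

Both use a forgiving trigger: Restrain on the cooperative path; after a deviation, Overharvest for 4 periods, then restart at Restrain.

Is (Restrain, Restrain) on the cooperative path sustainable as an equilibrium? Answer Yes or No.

Comparing payoff streams over the 5 periods until play realigns: cooperate → 29(1+β+…+β^4); deviate → 53 + 23(β+…+β^4).
Cooperation is sustained iff (29−23)(β+…+β^4) ≥ 53−29.
β+…+β^4 = 5/9·(1−(5/9)^4)/(1−5/9) = 1.1309, and (53−29)/(29−23) = 4.0000.
1.1309 < 4.0000, so cooperation is not sustainable.

No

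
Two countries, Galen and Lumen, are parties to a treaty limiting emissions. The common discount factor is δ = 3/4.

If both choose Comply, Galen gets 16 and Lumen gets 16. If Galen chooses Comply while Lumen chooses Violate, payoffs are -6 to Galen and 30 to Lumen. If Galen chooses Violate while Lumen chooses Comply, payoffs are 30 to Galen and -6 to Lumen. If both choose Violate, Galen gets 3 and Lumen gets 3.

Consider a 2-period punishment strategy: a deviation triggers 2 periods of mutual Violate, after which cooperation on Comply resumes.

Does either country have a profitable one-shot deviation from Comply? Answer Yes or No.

No

Comparing payoff streams over the 3 periods until play realigns: cooperate → 16(1+δ+…+δ^2); deviate → 30 + 3(δ+…+δ^2).
Cooperation is sustained iff (16−3)(δ+…+δ^2) ≥ 30−16.
δ+…+δ^2 = 3/4·(1−(3/4)^2)/(1−3/4) = 1.3125, and (30−16)/(16−3) = 1.0769.
1.3125 ≥ 1.0769, so cooperation is sustainable.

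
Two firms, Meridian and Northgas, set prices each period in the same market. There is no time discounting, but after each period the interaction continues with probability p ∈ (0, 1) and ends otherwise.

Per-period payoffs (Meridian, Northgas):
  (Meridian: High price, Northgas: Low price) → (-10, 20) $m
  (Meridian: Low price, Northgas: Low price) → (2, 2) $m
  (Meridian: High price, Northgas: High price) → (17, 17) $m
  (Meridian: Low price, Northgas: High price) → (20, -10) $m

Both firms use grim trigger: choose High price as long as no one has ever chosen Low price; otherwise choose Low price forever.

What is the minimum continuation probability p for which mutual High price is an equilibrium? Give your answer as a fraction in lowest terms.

Expected cooperation value is 17 + p·17 + p²·17 + … = 17/(1−p); deviation gives 20 + p·2/(1−p).
17 ≥ 20(1−p) + 2p ⇒ 18p ≥ 3 ⇒ p ≥ 3/18 = 1/6.

1/6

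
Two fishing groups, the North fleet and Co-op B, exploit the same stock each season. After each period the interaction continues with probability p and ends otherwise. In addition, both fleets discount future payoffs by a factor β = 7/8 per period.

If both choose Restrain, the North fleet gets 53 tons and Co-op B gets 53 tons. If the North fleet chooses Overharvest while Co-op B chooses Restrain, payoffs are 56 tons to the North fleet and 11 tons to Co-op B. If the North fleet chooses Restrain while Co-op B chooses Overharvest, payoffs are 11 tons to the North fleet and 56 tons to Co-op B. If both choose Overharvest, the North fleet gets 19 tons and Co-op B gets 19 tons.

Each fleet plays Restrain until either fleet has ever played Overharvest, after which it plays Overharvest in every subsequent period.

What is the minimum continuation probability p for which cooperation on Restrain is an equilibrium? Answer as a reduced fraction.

With continuation probability p and discount β, the effective per-period discount factor is βp.
Grim-trigger IC: βp ≥ (56−53)/(56−19) = 3/37.
So p ≥ (3/37)/(7/8) = 24/259.

24/259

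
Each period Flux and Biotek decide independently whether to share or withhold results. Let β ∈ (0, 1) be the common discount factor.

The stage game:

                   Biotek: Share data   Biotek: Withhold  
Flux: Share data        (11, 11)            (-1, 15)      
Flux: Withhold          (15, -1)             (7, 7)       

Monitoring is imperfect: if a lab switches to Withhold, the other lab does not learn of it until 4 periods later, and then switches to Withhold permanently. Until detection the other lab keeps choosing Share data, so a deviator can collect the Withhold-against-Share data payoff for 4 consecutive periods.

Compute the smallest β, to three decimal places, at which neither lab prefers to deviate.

The best deviation is to choose Withhold for all 4 undetected periods, earning 15 each, then 7 forever once detected.
Deviation value: 15(1−β^4)/(1−β) + 7β^4/(1−β); cooperation value: 11/(1−β).
IC: 11 ≥ 15(1−β^4) + 7β^4 = 15 − 8β^4.
So β^4 ≥ 4/8 = 1/2, giving β ≥ (1/2)^(1/4) ≈ 0.841.

0.841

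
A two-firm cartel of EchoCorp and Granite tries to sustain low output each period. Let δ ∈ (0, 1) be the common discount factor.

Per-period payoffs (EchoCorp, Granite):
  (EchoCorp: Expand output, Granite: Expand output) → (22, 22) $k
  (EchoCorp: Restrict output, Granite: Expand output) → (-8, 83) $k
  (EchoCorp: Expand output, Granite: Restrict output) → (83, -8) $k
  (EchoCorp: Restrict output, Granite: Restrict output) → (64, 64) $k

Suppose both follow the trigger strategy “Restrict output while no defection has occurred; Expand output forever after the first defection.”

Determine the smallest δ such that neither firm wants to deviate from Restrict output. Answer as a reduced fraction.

One-period gain from deviating is 83 − 64 = 19. The loss is 64 − 22 = 42 in every subsequent period, with present value 42·δ/(1−δ).
Deviation is unprofitable when 42·δ/(1−δ) ≥ 19, i.e. δ/(1−δ) ≥ 19/42.
Equivalently δ ≥ 19/(19+42) = 19/61.

19/61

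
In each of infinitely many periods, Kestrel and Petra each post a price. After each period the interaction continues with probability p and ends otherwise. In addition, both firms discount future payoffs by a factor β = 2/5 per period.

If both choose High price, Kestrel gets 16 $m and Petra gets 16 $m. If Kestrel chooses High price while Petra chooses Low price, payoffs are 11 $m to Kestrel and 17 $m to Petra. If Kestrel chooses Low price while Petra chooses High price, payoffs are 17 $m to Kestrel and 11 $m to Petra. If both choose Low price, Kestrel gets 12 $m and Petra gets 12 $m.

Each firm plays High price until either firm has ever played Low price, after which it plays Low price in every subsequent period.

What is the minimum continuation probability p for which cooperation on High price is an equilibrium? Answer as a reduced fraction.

1/2

With continuation probability p and discount β, the effective per-period discount factor is βp.
Grim-trigger IC: βp ≥ (17−16)/(17−12) = 1/5.
So p ≥ (1/5)/(2/5) = 1/2.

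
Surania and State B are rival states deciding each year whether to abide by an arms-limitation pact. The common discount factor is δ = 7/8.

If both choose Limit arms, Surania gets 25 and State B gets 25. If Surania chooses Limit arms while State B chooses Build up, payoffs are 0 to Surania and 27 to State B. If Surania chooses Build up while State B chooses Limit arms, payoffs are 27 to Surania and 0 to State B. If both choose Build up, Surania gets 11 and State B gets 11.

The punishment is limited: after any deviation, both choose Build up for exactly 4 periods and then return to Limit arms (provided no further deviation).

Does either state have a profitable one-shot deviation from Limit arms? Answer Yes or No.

No

A one-shot deviation gives 27 now, then 11 for 4 periods, then back to 25.
Gain from deviating: (27−25) today; loss: (25−11) in each of the next 4 periods.
No-deviation condition: (25−11)(δ+…+δ^4) ≥ 27−25, i.e. δ+…+δ^4 ≥ 1/7.
At δ = 7/8: δ+…+δ^4 = 2.8967 ≥ 0.1429.
So cooperation is sustainable.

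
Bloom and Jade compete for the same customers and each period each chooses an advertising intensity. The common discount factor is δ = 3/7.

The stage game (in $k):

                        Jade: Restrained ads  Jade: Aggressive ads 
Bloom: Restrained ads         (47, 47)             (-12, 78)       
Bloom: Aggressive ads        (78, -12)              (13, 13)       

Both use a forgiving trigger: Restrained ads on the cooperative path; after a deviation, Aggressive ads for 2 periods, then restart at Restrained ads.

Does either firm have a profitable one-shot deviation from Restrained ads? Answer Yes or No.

A one-shot deviation gives 78 now, then 13 for 2 periods, then back to 47.
Gain from deviating: (78−47) today; loss: (47−13) in each of the next 2 periods.
No-deviation condition: (47−13)(δ+…+δ^2) ≥ 78−47, i.e. δ+…+δ^2 ≥ 31/34.
At δ = 3/7: δ+…+δ^2 = 0.6122 < 0.9118.
So cooperation is not sustainable.

Yes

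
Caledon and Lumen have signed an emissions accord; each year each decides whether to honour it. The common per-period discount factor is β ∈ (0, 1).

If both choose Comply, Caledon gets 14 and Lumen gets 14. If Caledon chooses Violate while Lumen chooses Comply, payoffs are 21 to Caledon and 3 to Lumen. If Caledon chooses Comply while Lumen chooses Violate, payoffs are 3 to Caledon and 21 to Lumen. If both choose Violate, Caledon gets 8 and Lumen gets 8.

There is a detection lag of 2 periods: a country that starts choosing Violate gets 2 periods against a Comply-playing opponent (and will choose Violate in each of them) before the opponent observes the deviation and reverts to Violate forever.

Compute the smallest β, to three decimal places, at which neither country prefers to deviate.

A deviator earns 21 for 2 periods, then 8 forever; cooperating earns 14 forever. Multiplying the IC by (1−β):
14 ≥ 21(1−β^2) + 8β^2, so 13·β^2 ≥ 7 and β^2 ≥ 7/13.
β ≥ (7/13)^(1/2) ≈ 0.734.

0.734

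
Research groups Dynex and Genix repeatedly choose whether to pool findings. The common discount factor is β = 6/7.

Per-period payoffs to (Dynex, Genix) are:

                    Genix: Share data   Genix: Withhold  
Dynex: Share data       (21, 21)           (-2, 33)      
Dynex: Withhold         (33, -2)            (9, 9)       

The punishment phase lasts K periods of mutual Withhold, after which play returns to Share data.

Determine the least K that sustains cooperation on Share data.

2

Need Σ_{k=1}^{K} β^k ≥ (33−21)/(21−9) = 1.0000 at β = 6/7.
At K = 1 the sum is 0.8571 < 1.0000; at K = 2 it is 1.5918 ≥ 1.0000.
So the minimum punishment length is K = 2.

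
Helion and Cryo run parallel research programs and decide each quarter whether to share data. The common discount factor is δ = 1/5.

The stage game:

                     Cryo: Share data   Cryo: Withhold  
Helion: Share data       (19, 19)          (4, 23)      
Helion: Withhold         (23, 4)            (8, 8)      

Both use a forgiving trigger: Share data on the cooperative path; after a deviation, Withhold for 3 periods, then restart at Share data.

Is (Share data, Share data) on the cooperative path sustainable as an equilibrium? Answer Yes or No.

IC: δ+…+δ^3 ≥ (23−19)/(19−8) = 4/11.
At δ = 1/5: partial sum = 0.2480 < 0.3636. Cooperation not sustainable.

No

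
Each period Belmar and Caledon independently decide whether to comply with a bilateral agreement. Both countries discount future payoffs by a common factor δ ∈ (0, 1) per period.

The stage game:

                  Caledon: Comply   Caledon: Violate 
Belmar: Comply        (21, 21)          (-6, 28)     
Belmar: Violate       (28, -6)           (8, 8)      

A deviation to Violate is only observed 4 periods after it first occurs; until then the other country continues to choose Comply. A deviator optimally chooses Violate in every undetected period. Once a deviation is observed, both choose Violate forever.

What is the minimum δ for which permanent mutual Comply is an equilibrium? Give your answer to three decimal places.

0.769

The best deviation is to choose Violate for all 4 undetected periods, earning 28 each, then 8 forever once detected.
Deviation value: 28(1−δ^4)/(1−δ) + 8δ^4/(1−δ); cooperation value: 21/(1−δ).
IC: 21 ≥ 28(1−δ^4) + 8δ^4 = 28 − 20δ^4.
So δ^4 ≥ 7/20, giving δ ≥ (7/20)^(1/4) ≈ 0.769.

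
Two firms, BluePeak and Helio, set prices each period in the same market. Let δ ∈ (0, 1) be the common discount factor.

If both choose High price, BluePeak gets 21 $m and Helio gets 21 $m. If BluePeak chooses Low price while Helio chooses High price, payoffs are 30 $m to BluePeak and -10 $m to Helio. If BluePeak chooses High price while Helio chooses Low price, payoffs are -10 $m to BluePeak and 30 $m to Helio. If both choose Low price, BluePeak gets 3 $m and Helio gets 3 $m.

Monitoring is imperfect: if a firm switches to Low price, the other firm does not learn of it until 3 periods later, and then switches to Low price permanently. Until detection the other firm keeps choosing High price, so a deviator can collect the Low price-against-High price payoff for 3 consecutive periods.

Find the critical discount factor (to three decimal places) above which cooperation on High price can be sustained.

Deviating for the 3 undetected periods gains 30−21 = 9 per period over cooperation, then loses 21−3 = 18 per period forever once punishment starts.
Gain: 9(1 + δ + … + δ^2); loss: 18·δ^3/(1−δ).
No profitable deviation ⇔ 9(1−δ^3) ≤ 18·δ^3, i.e. δ^3 ≥ 9/(9+18) = 1/3.
Hence δ ≥ (1/3)^(1/3) ≈ 0.693.

0.693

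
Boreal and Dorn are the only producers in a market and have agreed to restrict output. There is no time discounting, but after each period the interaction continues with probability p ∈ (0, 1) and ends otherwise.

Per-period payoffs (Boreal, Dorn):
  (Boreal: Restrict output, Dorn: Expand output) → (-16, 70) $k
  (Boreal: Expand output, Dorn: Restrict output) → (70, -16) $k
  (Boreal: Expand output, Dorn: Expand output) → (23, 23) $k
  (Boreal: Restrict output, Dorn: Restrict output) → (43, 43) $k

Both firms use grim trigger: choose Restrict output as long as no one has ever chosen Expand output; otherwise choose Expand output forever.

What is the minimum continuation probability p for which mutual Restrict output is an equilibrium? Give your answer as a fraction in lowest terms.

27/47

With no time discounting, the continuation probability p plays the role of the discount factor.
Grim-trigger IC: 43/(1−p) ≥ 70 + 23p/(1−p) ⇒ p ≥ (70−43)/(70−23) = 27/47.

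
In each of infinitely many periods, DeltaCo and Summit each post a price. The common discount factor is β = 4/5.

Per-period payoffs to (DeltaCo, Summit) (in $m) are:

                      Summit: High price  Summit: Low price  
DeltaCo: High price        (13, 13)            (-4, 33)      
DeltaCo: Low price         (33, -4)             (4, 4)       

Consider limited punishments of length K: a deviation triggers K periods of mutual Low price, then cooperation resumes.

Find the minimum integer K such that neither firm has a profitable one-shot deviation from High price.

No profitable deviation requires (13−4)(β+…+β^K) ≥ 33−13, i.e. β+…+β^K ≥ 20/9 ≈ 2.2222.
With β = 4/5, the partial sums are K=1: 0.8000, K=2: 1.4400, K=3: 1.9520, K=4: 2.3616.
K = 4 is the first length at which the sum reaches 2.2222.

4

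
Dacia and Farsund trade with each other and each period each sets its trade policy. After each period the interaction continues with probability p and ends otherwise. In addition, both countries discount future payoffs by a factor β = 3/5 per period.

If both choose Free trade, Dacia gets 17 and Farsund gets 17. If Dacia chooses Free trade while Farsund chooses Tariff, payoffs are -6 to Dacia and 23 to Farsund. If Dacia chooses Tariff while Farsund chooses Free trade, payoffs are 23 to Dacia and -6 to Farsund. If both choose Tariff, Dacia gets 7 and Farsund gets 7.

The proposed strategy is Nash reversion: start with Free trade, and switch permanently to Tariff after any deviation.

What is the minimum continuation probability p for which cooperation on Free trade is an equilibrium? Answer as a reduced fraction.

5/8

Expected continuation weight on next period's payoff is β·p = 3/5·p, which plays the role of the discount factor.
Cooperation requires 3/5·p ≥ (23−17)/(23−7) = 3/8, hence p ≥ 5/8.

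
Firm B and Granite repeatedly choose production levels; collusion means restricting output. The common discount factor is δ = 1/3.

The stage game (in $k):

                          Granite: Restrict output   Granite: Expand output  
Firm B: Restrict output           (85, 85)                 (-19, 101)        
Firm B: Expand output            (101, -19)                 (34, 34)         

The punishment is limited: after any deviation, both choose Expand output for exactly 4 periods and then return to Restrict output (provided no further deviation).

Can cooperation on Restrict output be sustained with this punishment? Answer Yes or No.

IC: δ+…+δ^4 ≥ (101−85)/(85−34) = 16/51.
At δ = 1/3: partial sum = 0.4938 ≥ 0.3137. Cooperation sustainable.

Yes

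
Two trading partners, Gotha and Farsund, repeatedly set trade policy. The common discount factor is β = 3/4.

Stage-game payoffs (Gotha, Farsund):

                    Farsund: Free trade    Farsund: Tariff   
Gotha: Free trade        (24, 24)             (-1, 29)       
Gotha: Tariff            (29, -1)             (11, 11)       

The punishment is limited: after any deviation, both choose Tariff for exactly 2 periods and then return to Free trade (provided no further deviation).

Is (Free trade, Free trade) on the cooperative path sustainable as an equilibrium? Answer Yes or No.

IC: β+…+β^2 ≥ (29−24)/(24−11) = 5/13.
At β = 3/4: partial sum = 1.3125 ≥ 0.3846. Cooperation sustainable.

Yes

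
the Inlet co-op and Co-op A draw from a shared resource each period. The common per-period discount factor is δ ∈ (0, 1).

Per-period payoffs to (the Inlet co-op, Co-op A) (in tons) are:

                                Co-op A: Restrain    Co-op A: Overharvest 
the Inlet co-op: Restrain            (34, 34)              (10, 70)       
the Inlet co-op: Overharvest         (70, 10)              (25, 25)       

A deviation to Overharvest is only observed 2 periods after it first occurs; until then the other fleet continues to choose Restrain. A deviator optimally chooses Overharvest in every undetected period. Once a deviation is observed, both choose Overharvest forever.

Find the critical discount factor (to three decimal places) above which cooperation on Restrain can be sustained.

Deviating for the 2 undetected periods gains 70−34 = 36 per period over cooperation, then loses 34−25 = 9 per period forever once punishment starts.
Gain: 36(1 + δ + … + δ^1); loss: 9·δ^2/(1−δ).
No profitable deviation ⇔ 36(1−δ^2) ≤ 9·δ^2, i.e. δ^2 ≥ 36/(36+9) = 4/5.
Hence δ ≥ (4/5)^(1/2) ≈ 0.894.

0.894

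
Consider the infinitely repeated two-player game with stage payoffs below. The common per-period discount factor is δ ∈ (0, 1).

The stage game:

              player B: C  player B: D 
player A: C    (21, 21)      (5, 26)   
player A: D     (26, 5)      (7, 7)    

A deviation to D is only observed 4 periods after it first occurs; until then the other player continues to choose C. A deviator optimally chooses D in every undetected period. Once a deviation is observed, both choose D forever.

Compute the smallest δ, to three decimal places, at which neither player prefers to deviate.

0.716

The best deviation is to choose D for all 4 undetected periods, earning 26 each, then 7 forever once detected.
Deviation value: 26(1−δ^4)/(1−δ) + 7δ^4/(1−δ); cooperation value: 21/(1−δ).
IC: 21 ≥ 26(1−δ^4) + 7δ^4 = 26 − 19δ^4.
So δ^4 ≥ 5/19, giving δ ≥ (5/19)^(1/4) ≈ 0.716.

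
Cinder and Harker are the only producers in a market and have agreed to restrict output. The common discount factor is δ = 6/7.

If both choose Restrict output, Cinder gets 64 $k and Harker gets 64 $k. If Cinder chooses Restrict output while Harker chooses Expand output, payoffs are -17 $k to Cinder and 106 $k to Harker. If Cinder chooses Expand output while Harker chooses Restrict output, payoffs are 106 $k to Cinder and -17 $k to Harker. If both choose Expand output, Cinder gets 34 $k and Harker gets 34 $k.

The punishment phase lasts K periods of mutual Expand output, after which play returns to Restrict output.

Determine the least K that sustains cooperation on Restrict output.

2

No profitable deviation requires (64−34)(δ+…+δ^K) ≥ 106−64, i.e. δ+…+δ^K ≥ 7/5 ≈ 1.4000.
With δ = 6/7, the partial sums are K=1: 0.8571, K=2: 1.5918.
K = 2 is the first length at which the sum reaches 1.4000.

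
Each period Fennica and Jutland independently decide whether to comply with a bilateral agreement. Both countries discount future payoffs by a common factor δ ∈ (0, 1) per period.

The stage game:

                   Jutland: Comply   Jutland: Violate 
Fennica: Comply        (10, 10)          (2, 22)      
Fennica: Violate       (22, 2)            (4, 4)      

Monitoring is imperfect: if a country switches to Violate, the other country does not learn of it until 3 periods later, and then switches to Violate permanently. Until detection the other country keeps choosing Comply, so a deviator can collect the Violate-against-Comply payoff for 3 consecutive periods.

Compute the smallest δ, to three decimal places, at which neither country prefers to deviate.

0.874

The best deviation is to choose Violate for all 3 undetected periods, earning 22 each, then 4 forever once detected.
Deviation value: 22(1−δ^3)/(1−δ) + 4δ^3/(1−δ); cooperation value: 10/(1−δ).
IC: 10 ≥ 22(1−δ^3) + 4δ^3 = 22 − 18δ^3.
So δ^3 ≥ 12/18 = 2/3, giving δ ≥ (2/3)^(1/3) ≈ 0.874.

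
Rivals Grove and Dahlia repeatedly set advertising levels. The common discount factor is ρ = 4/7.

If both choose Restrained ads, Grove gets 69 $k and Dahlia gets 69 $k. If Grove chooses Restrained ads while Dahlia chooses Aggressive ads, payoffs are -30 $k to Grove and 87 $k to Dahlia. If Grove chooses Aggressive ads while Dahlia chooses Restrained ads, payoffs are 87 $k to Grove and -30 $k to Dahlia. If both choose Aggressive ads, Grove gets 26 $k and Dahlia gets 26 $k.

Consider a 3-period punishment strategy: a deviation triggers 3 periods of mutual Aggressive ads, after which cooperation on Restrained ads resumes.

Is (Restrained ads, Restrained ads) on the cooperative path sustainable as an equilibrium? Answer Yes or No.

Yes

A one-shot deviation gives 87 now, then 26 for 3 periods, then back to 69.
Gain from deviating: (87−69) today; loss: (69−26) in each of the next 3 periods.
No-deviation condition: (69−26)(ρ+…+ρ^3) ≥ 87−69, i.e. ρ+…+ρ^3 ≥ 18/43.
At ρ = 4/7: ρ+…+ρ^3 = 1.0845 ≥ 0.4186.
So cooperation is sustainable.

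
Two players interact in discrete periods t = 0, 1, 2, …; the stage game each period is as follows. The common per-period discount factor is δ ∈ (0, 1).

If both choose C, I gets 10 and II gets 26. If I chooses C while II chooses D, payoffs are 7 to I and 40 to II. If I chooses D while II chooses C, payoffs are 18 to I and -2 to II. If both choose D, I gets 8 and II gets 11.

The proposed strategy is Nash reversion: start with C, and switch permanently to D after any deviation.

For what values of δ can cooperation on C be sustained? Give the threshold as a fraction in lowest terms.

4/5

For I: deviation gain 18−10 = 8, per-period punishment loss 10−8 = 2. IC gives δ ≥ 8/10 = 4/5.
For II: gain 14, loss 15 per period, so δ ≥ 14/29.
The tighter constraint is I's, so cooperation needs δ ≥ 4/5.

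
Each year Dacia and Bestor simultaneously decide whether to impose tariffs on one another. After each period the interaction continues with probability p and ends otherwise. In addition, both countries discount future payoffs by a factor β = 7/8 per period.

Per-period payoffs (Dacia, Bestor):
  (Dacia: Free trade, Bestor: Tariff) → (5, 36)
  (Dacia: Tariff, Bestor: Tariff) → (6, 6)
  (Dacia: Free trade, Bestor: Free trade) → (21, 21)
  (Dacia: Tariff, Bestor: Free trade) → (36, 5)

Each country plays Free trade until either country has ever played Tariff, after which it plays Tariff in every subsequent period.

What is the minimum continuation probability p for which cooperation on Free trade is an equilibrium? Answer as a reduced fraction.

4/7

Expected continuation weight on next period's payoff is β·p = 7/8·p, which plays the role of the discount factor.
Cooperation requires 7/8·p ≥ (36−21)/(36−6) = 1/2, hence p ≥ 4/7.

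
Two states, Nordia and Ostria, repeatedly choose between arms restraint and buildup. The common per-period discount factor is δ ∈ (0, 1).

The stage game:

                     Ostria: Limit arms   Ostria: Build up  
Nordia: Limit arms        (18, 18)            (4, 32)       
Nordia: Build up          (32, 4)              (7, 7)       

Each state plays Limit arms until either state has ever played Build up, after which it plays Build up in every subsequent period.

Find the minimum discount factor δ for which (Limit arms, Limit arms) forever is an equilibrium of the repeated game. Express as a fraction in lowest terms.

One-period gain from deviating is 32 − 18 = 14. The loss is 18 − 7 = 11 in every subsequent period, with present value 11·δ/(1−δ).
Deviation is unprofitable when 11·δ/(1−δ) ≥ 14, i.e. δ/(1−δ) ≥ 14/11.
Equivalently δ ≥ 14/(14+11) = 14/25.

14/25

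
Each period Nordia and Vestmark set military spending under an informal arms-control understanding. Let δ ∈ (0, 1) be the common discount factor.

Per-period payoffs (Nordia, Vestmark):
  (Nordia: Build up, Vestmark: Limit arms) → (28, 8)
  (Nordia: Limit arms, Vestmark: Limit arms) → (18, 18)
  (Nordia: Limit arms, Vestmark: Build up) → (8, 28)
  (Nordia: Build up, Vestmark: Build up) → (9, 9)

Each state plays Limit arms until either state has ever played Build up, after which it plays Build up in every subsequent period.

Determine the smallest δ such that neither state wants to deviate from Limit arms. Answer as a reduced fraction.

18/(1−δ) ≥ 28 + 9δ/(1−δ)
18 ≥ 28 − 19δ
δ ≥ 10/19.

10/19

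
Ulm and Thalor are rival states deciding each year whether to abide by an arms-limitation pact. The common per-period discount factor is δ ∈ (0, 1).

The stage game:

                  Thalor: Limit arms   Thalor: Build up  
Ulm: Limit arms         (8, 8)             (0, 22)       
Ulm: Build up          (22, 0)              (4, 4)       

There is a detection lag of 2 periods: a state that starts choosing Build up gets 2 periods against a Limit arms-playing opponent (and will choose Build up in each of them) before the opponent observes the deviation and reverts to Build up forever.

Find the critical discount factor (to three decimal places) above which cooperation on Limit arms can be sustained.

0.882

Deviating for the 2 undetected periods gains 22−8 = 14 per period over cooperation, then loses 8−4 = 4 per period forever once punishment starts.
Gain: 14(1 + δ + … + δ^1); loss: 4·δ^2/(1−δ).
No profitable deviation ⇔ 14(1−δ^2) ≤ 4·δ^2, i.e. δ^2 ≥ 14/(14+4) = 7/9.
Hence δ ≥ (7/9)^(1/2) ≈ 0.882.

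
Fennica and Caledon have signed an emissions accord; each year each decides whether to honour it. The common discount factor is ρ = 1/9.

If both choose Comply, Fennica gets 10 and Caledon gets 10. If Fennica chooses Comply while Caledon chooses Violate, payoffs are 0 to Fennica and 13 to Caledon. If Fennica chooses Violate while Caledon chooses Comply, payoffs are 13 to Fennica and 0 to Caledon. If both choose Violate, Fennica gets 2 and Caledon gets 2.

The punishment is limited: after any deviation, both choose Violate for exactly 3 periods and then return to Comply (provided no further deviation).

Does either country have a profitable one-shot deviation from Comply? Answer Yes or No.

Yes

Comparing payoff streams over the 4 periods until play realigns: cooperate → 10(1+ρ+…+ρ^3); deviate → 13 + 2(ρ+…+ρ^3).
Cooperation is sustained iff (10−2)(ρ+…+ρ^3) ≥ 13−10.
ρ+…+ρ^3 = 1/9·(1−(1/9)^3)/(1−1/9) = 0.1248, and (13−10)/(10−2) = 0.3750.
0.1248 < 0.3750, so cooperation is not sustainable.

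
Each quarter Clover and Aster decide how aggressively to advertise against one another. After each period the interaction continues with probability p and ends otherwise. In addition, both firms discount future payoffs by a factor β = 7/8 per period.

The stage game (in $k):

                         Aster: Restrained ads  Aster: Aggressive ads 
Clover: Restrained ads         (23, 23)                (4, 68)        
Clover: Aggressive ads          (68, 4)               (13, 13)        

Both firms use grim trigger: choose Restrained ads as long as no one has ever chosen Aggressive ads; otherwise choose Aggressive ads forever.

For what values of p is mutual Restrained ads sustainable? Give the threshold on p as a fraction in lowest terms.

With continuation probability p and discount β, the effective per-period discount factor is βp.
Grim-trigger IC: βp ≥ (68−23)/(68−13) = 9/11.
So p ≥ (9/11)/(7/8) = 72/77.

72/77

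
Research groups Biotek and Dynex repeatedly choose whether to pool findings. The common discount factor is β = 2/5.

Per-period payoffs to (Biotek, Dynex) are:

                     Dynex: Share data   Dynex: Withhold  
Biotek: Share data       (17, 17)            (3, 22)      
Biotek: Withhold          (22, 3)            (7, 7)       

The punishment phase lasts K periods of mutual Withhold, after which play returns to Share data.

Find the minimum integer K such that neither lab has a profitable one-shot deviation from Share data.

2

IC: β(1−β^K)/(1−β) ≥ (22−17)/(17−7) = 1/2.
With β = 2/5: need 1 − β^K ≥ 1/2·(1−2/5)/(2/5), i.e. β^K ≤ 0.2500.
Since (2/5)^1 = 0.4000 and (2/5)^2 = 0.1600, the smallest such K is 2.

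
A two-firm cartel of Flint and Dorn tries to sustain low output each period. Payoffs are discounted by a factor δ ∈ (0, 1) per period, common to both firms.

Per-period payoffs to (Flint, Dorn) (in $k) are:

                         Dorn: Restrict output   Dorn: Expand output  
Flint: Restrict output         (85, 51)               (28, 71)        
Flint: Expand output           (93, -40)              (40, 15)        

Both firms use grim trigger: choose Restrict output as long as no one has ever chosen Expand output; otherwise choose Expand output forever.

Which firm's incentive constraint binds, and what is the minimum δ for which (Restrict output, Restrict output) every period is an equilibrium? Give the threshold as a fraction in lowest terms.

Dorn; δ ≥ 5/14

Flint: cooperation gives 85 each period; deviation gives 93 once then 40 forever.
  85/(1−δ) ≥ 93 + 40δ/(1−δ) ⇒ δ ≥ 8/53.
Dorn: cooperation gives 51 each period; deviation gives 71 once then 15 forever.
  δ ≥ 20/56 = 5/14.
Both must hold, so the binding constraint is Dorn's: δ ≥ 5/14.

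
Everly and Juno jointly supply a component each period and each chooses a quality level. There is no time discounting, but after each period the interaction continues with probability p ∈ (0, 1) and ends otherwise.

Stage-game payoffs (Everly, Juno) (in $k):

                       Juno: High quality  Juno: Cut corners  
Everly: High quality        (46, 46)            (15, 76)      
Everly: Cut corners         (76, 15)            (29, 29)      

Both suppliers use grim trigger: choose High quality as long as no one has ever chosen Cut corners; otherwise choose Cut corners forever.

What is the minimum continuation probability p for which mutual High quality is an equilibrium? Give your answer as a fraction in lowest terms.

30/47

Expected cooperation value is 46 + p·46 + p²·46 + … = 46/(1−p); deviation gives 76 + p·29/(1−p).
46 ≥ 76(1−p) + 29p ⇒ 47p ≥ 30 ⇒ p ≥ 30/47.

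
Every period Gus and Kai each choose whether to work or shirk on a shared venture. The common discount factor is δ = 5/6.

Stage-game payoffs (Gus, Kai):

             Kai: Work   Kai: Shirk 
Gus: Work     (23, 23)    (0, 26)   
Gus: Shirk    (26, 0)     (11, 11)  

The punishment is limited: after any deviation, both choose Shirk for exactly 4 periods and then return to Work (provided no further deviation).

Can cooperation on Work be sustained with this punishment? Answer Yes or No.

IC: δ+…+δ^4 ≥ (26−23)/(23−11) = 1/4.
At δ = 5/6: partial sum = 2.5887 ≥ 0.2500. Cooperation sustainable.

Yes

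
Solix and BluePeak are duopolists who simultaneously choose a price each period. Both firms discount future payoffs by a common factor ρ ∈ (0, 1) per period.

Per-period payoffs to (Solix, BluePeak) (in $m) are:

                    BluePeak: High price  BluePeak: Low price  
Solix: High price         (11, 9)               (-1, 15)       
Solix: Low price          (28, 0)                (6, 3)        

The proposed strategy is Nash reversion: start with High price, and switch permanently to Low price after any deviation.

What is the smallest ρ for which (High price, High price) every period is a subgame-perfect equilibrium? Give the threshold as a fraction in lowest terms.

17/22

Solix's threshold: (28−11)/(28−6) = 17/22.
BluePeak's threshold: (15−9)/(15−3) = 1/2.
17/22 > 1/2, so Solix binds and ρ* = 17/22.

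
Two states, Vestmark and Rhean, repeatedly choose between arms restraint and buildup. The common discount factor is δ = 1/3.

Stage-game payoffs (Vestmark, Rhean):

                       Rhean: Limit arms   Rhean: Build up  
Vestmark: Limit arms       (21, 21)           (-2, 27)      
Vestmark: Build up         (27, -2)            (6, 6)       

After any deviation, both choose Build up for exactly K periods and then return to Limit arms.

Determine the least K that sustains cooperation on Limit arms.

2

IC: δ(1−δ^K)/(1−δ) ≥ (27−21)/(21−6) = 2/5.
With δ = 1/3: need 1 − δ^K ≥ 2/5·(1−1/3)/(1/3), i.e. δ^K ≤ 0.2000.
Since (1/3)^1 = 0.3333 and (1/3)^2 = 0.1111, the smallest such K is 2.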